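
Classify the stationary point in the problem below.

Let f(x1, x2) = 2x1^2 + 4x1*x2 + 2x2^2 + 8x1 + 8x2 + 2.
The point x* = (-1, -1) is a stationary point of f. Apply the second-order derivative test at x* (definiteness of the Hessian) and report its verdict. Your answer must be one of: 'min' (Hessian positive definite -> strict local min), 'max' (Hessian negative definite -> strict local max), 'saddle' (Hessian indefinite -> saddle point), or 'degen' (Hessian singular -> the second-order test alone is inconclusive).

Compute the Hessian H = grad^2 f:
  H = [[4, 4], [4, 4]]
Verify stationarity: grad f(x*) = H x* + g = (0, 0).
Eigenvalues of H: 0, 8.
H has a zero eigenvalue (singular; positive semidefinite but not definite), so H is neither positive definite, negative definite, nor indefinite. The second-order test alone is inconclusive -> degen.
(Indeed, f is constant along the null direction of H through x*, so x* is not a strict local extremum.)

degen


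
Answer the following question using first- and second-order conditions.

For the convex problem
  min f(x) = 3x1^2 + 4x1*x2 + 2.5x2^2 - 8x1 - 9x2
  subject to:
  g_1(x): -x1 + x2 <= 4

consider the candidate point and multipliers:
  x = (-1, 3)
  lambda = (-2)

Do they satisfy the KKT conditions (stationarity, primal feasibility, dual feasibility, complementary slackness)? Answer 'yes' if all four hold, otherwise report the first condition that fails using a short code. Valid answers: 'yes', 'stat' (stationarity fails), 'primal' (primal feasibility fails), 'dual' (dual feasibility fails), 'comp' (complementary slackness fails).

Gradient of f: grad f(x) = Q x + c = (-2, 2)
Constraint values g_i(x) = a_i^T x - b_i:
  g_1((-1, 3)) = 0
Stationarity residual: grad f(x) + sum_i lambda_i a_i = (0, 0)
  -> stationarity OK
Primal feasibility (all g_i <= 0): OK
Dual feasibility (all lambda_i >= 0): FAILS
Complementary slackness (lambda_i * g_i(x) = 0 for all i): OK

Verdict: the first failing condition is dual_feasibility -> dual.

dual


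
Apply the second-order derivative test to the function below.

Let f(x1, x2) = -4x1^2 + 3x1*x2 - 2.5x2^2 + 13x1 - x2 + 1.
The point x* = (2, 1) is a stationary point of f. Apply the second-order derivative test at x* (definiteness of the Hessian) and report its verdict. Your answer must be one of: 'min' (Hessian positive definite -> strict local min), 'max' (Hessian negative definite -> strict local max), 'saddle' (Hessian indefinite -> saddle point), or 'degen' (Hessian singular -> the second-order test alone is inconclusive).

Compute the Hessian H = grad^2 f:
  H = [[-8, 3], [3, -5]]
Verify stationarity: grad f(x*) = H x* + g = (0, 0).
Eigenvalues of H: -9.8541, -3.1459.
Both eigenvalues < 0, so H is negative definite -> x* is a strict local max.

max


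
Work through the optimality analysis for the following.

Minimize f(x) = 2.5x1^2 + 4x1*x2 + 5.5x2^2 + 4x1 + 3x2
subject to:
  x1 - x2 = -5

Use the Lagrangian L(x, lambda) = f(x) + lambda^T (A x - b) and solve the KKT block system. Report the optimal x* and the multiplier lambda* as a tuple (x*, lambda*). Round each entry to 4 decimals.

Form the Lagrangian:
  L(x, lambda) = (1/2) x^T Q x + c^T x + lambda^T (A x - b)
Stationarity (grad_x L = 0): Q x + c + A^T lambda = 0.
Primal feasibility: A x = b.

This gives the KKT block system:
  [ Q   A^T ] [ x     ]   [-c ]
  [ A    0  ] [ lambda ] = [ b ]

Solving the linear system:
  x*      = (-3.4167, 1.5833)
  lambda* = (6.75)
  f(x*)   = 12.4167

x* = (-3.4167, 1.5833), lambda* = (6.75)


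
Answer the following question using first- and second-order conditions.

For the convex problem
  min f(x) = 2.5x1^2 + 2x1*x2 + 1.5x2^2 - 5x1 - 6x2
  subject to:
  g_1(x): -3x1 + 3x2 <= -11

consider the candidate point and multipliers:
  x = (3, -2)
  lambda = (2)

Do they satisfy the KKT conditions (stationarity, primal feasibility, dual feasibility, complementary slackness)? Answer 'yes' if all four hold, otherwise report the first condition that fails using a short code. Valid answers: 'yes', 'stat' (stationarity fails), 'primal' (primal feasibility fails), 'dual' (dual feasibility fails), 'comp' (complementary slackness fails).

Gradient of f: grad f(x) = Q x + c = (6, -6)
Constraint values g_i(x) = a_i^T x - b_i:
  g_1((3, -2)) = -4
Stationarity residual: grad f(x) + sum_i lambda_i a_i = (0, 0)
  -> stationarity OK
Primal feasibility (all g_i <= 0): OK
Dual feasibility (all lambda_i >= 0): OK
Complementary slackness (lambda_i * g_i(x) = 0 for all i): FAILS

Verdict: the first failing condition is complementary_slackness -> comp.

comp


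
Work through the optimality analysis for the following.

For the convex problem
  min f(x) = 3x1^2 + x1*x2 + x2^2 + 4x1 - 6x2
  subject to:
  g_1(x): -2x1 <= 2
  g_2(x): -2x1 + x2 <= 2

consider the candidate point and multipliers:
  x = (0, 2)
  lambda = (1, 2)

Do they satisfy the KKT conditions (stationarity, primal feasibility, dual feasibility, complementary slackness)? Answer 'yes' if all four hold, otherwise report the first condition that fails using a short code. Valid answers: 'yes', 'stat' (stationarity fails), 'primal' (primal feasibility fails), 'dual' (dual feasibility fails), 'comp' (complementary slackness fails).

Gradient of f: grad f(x) = Q x + c = (6, -2)
Constraint values g_i(x) = a_i^T x - b_i:
  g_1((0, 2)) = -2
  g_2((0, 2)) = 0
Stationarity residual: grad f(x) + sum_i lambda_i a_i = (0, 0)
  -> stationarity OK
Primal feasibility (all g_i <= 0): OK
Dual feasibility (all lambda_i >= 0): OK
Complementary slackness (lambda_i * g_i(x) = 0 for all i): FAILS

Verdict: the first failing condition is complementary_slackness -> comp.

comp


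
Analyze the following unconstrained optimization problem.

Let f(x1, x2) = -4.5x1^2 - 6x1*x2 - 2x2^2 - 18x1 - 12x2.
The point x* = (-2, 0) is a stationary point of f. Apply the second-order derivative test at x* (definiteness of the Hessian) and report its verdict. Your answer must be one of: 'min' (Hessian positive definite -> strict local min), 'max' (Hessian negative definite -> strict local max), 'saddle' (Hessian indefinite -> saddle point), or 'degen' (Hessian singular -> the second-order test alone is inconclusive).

Compute the Hessian H = grad^2 f:
  H = [[-9, -6], [-6, -4]]
Verify stationarity: grad f(x*) = H x* + g = (0, 0).
Eigenvalues of H: -13, 0.
H has a zero eigenvalue (singular; negative semidefinite but not definite), so H is neither positive definite, negative definite, nor indefinite. The second-order test alone is inconclusive -> degen.
(Indeed, f is constant along the null direction of H through x*, so x* is not a strict local extremum.)

degen


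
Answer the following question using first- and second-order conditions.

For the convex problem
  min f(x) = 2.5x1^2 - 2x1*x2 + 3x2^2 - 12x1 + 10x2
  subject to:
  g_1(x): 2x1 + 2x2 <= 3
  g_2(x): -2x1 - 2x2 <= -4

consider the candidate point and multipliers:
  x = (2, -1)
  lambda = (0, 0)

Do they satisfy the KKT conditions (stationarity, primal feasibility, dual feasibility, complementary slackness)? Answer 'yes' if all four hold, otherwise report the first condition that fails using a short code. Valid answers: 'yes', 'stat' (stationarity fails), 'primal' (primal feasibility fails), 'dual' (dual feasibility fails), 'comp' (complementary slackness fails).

Gradient of f: grad f(x) = Q x + c = (0, 0)
Constraint values g_i(x) = a_i^T x - b_i:
  g_1((2, -1)) = -1
  g_2((2, -1)) = 2
Stationarity residual: grad f(x) + sum_i lambda_i a_i = (0, 0)
  -> stationarity OK
Primal feasibility (all g_i <= 0): FAILS
Dual feasibility (all lambda_i >= 0): OK
Complementary slackness (lambda_i * g_i(x) = 0 for all i): OK

Verdict: the first failing condition is primal_feasibility -> primal.

primal


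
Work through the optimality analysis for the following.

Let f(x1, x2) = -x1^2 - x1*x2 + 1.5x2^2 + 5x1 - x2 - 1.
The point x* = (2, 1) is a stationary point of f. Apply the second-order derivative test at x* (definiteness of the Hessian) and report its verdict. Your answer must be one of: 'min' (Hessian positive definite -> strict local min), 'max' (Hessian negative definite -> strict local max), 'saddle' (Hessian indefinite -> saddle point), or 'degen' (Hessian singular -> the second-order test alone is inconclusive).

Compute the Hessian H = grad^2 f:
  H = [[-2, -1], [-1, 3]]
Verify stationarity: grad f(x*) = H x* + g = (0, 0).
Eigenvalues of H: -2.1926, 3.1926.
Eigenvalues have mixed signs, so H is indefinite -> x* is a saddle point.

saddle


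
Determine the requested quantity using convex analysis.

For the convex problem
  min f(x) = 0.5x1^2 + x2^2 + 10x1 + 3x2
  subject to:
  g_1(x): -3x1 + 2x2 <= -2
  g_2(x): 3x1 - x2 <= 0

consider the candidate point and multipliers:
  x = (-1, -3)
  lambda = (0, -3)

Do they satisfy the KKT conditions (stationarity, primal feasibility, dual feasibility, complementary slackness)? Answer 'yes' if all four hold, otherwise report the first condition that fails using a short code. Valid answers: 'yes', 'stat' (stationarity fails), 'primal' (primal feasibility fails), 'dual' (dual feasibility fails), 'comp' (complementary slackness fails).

Gradient of f: grad f(x) = Q x + c = (9, -3)
Constraint values g_i(x) = a_i^T x - b_i:
  g_1((-1, -3)) = -1
  g_2((-1, -3)) = 0
Stationarity residual: grad f(x) + sum_i lambda_i a_i = (0, 0)
  -> stationarity OK
Primal feasibility (all g_i <= 0): OK
Dual feasibility (all lambda_i >= 0): FAILS
Complementary slackness (lambda_i * g_i(x) = 0 for all i): OK

Verdict: the first failing condition is dual_feasibility -> dual.

dual


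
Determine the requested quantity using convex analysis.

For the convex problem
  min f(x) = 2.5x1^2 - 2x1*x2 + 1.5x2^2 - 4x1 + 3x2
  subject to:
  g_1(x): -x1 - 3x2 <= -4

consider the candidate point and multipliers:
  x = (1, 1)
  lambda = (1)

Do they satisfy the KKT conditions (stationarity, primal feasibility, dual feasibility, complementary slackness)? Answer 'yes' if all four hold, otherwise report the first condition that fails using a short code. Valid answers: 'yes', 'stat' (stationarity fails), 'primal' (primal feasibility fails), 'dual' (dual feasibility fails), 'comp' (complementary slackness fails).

Gradient of f: grad f(x) = Q x + c = (-1, 4)
Constraint values g_i(x) = a_i^T x - b_i:
  g_1((1, 1)) = 0
Stationarity residual: grad f(x) + sum_i lambda_i a_i = (-2, 1)
  -> stationarity FAILS
Primal feasibility (all g_i <= 0): OK
Dual feasibility (all lambda_i >= 0): OK
Complementary slackness (lambda_i * g_i(x) = 0 for all i): OK

Verdict: the first failing condition is stationarity -> stat.

stat


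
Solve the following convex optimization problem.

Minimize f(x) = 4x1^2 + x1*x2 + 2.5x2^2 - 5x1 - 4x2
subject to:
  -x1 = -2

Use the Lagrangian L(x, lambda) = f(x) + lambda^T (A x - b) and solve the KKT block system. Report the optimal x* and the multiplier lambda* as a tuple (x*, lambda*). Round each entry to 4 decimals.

Form the Lagrangian:
  L(x, lambda) = (1/2) x^T Q x + c^T x + lambda^T (A x - b)
Stationarity (grad_x L = 0): Q x + c + A^T lambda = 0.
Primal feasibility: A x = b.

This gives the KKT block system:
  [ Q   A^T ] [ x     ]   [-c ]
  [ A    0  ] [ lambda ] = [ b ]

Solving the linear system:
  x*      = (2, 0.4)
  lambda* = (11.4)
  f(x*)   = 5.6

x* = (2, 0.4), lambda* = (11.4)


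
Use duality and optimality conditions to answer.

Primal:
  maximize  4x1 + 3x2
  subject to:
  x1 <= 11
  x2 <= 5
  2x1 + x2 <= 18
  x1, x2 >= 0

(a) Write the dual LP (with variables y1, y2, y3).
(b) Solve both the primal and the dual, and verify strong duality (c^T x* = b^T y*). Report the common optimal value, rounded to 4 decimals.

The standard primal-dual pair for 'max c^T x s.t. A x <= b, x >= 0' is:
  Dual:  min b^T y  s.t.  A^T y >= c,  y >= 0.

So the dual LP is:
  minimize  11y1 + 5y2 + 18y3
  subject to:
    y1 + 2y3 >= 4
    y2 + y3 >= 3
    y1, y2, y3 >= 0

Solving the primal: x* = (6.5, 5).
  primal value c^T x* = 41.
Solving the dual: y* = (0, 1, 2).
  dual value b^T y* = 41.
Strong duality: c^T x* = b^T y*. Confirmed.

41


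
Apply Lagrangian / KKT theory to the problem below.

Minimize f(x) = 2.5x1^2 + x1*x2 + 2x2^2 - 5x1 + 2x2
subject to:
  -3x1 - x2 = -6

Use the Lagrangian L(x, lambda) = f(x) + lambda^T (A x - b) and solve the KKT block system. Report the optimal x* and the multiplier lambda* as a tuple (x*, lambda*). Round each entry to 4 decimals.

Form the Lagrangian:
  L(x, lambda) = (1/2) x^T Q x + c^T x + lambda^T (A x - b)
Stationarity (grad_x L = 0): Q x + c + A^T lambda = 0.
Primal feasibility: A x = b.

This gives the KKT block system:
  [ Q   A^T ] [ x     ]   [-c ]
  [ A    0  ] [ lambda ] = [ b ]

Solving the linear system:
  x*      = (2.2, -0.6)
  lambda* = (1.8)
  f(x*)   = -0.7

x* = (2.2, -0.6), lambda* = (1.8)


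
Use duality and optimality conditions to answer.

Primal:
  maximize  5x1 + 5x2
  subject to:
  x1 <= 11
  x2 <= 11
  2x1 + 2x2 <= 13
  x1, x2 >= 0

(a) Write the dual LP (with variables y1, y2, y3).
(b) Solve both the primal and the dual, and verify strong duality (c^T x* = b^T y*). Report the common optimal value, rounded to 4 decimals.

The standard primal-dual pair for 'max c^T x s.t. A x <= b, x >= 0' is:
  Dual:  min b^T y  s.t.  A^T y >= c,  y >= 0.

So the dual LP is:
  minimize  11y1 + 11y2 + 13y3
  subject to:
    y1 + 2y3 >= 5
    y2 + 2y3 >= 5
    y1, y2, y3 >= 0

Solving the primal: x* = (6.5, 0).
  primal value c^T x* = 32.5.
Solving the dual: y* = (0, 0, 2.5).
  dual value b^T y* = 32.5.
Strong duality: c^T x* = b^T y*. Confirmed.

32.5


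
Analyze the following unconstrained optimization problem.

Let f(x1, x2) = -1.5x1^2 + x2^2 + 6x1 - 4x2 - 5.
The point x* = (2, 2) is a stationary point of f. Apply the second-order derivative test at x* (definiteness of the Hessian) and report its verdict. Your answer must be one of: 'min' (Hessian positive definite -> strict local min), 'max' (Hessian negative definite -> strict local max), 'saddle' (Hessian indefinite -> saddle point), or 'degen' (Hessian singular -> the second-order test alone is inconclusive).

Compute the Hessian H = grad^2 f:
  H = [[-3, 0], [0, 2]]
Verify stationarity: grad f(x*) = H x* + g = (0, 0).
Eigenvalues of H: -3, 2.
Eigenvalues have mixed signs, so H is indefinite -> x* is a saddle point.

saddle


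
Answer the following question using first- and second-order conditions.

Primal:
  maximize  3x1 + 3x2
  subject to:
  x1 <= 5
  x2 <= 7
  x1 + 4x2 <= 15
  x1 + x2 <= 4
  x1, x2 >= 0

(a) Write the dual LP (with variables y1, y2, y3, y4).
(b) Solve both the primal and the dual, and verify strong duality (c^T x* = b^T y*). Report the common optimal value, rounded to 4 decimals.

The standard primal-dual pair for 'max c^T x s.t. A x <= b, x >= 0' is:
  Dual:  min b^T y  s.t.  A^T y >= c,  y >= 0.

So the dual LP is:
  minimize  5y1 + 7y2 + 15y3 + 4y4
  subject to:
    y1 + y3 + y4 >= 3
    y2 + 4y3 + y4 >= 3
    y1, y2, y3, y4 >= 0

Solving the primal: x* = (4, 0).
  primal value c^T x* = 12.
Solving the dual: y* = (0, 0, 0, 3).
  dual value b^T y* = 12.
Strong duality: c^T x* = b^T y*. Confirmed.

12


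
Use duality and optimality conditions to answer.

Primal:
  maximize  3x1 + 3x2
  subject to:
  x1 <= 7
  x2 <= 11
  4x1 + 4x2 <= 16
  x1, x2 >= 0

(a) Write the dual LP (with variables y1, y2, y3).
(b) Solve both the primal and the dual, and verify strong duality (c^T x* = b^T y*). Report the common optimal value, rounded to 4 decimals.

The standard primal-dual pair for 'max c^T x s.t. A x <= b, x >= 0' is:
  Dual:  min b^T y  s.t.  A^T y >= c,  y >= 0.

So the dual LP is:
  minimize  7y1 + 11y2 + 16y3
  subject to:
    y1 + 4y3 >= 3
    y2 + 4y3 >= 3
    y1, y2, y3 >= 0

Solving the primal: x* = (4, 0).
  primal value c^T x* = 12.
Solving the dual: y* = (0, 0, 0.75).
  dual value b^T y* = 12.
Strong duality: c^T x* = b^T y*. Confirmed.

12


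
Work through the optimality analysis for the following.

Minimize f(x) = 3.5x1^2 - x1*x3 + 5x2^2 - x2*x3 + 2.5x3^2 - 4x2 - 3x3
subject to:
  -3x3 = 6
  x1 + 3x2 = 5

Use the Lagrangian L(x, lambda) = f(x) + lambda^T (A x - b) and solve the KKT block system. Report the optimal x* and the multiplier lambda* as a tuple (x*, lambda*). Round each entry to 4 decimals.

Form the Lagrangian:
  L(x, lambda) = (1/2) x^T Q x + c^T x + lambda^T (A x - b)
Stationarity (grad_x L = 0): Q x + c + A^T lambda = 0.
Primal feasibility: A x = b.

This gives the KKT block system:
  [ Q   A^T ] [ x     ]   [-c ]
  [ A    0  ] [ lambda ] = [ b ]

Solving the linear system:
  x*      = (0.3562, 1.5479, -2)
  lambda* = (-4.968, -4.4932)
  f(x*)   = 26.0411

x* = (0.3562, 1.5479, -2), lambda* = (-4.968, -4.4932)


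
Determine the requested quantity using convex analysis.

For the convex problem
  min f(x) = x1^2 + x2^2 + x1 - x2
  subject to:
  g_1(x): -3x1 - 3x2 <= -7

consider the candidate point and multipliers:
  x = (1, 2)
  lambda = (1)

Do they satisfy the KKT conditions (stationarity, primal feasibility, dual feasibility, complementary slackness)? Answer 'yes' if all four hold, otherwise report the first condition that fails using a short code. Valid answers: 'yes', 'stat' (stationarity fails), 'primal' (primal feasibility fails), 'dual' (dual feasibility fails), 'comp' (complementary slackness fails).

Gradient of f: grad f(x) = Q x + c = (3, 3)
Constraint values g_i(x) = a_i^T x - b_i:
  g_1((1, 2)) = -2
Stationarity residual: grad f(x) + sum_i lambda_i a_i = (0, 0)
  -> stationarity OK
Primal feasibility (all g_i <= 0): OK
Dual feasibility (all lambda_i >= 0): OK
Complementary slackness (lambda_i * g_i(x) = 0 for all i): FAILS

Verdict: the first failing condition is complementary_slackness -> comp.

comp


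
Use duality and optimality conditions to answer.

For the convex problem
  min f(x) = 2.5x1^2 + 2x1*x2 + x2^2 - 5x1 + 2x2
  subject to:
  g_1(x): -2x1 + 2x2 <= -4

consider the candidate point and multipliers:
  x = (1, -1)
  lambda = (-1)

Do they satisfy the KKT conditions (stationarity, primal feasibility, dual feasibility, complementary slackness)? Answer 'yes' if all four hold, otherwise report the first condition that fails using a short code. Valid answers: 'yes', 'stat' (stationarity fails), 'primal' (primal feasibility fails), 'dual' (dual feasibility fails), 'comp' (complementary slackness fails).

Gradient of f: grad f(x) = Q x + c = (-2, 2)
Constraint values g_i(x) = a_i^T x - b_i:
  g_1((1, -1)) = 0
Stationarity residual: grad f(x) + sum_i lambda_i a_i = (0, 0)
  -> stationarity OK
Primal feasibility (all g_i <= 0): OK
Dual feasibility (all lambda_i >= 0): FAILS
Complementary slackness (lambda_i * g_i(x) = 0 for all i): OK

Verdict: the first failing condition is dual_feasibility -> dual.

dual


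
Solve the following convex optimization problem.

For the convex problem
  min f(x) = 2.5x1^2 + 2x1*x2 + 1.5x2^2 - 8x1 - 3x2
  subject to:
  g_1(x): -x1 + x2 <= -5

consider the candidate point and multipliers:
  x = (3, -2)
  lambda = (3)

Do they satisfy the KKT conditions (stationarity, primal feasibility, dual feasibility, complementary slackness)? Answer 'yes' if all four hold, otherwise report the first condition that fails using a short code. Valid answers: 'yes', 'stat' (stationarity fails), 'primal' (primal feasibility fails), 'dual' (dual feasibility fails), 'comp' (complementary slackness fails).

Gradient of f: grad f(x) = Q x + c = (3, -3)
Constraint values g_i(x) = a_i^T x - b_i:
  g_1((3, -2)) = 0
Stationarity residual: grad f(x) + sum_i lambda_i a_i = (0, 0)
  -> stationarity OK
Primal feasibility (all g_i <= 0): OK
Dual feasibility (all lambda_i >= 0): OK
Complementary slackness (lambda_i * g_i(x) = 0 for all i): OK

Verdict: yes, KKT holds.

yes


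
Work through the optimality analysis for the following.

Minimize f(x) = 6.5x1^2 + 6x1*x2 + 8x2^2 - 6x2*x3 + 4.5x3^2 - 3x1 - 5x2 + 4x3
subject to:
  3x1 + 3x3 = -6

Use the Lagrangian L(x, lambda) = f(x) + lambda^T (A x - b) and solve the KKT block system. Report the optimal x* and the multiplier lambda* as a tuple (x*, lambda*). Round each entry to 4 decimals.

Form the Lagrangian:
  L(x, lambda) = (1/2) x^T Q x + c^T x + lambda^T (A x - b)
Stationarity (grad_x L = 0): Q x + c + A^T lambda = 0.
Primal feasibility: A x = b.

This gives the KKT block system:
  [ Q   A^T ] [ x     ]   [-c ]
  [ A    0  ] [ lambda ] = [ b ]

Solving the linear system:
  x*      = (-0.4423, -0.1058, -1.5577)
  lambda* = (3.1282)
  f(x*)   = 7.1971

x* = (-0.4423, -0.1058, -1.5577), lambda* = (3.1282)


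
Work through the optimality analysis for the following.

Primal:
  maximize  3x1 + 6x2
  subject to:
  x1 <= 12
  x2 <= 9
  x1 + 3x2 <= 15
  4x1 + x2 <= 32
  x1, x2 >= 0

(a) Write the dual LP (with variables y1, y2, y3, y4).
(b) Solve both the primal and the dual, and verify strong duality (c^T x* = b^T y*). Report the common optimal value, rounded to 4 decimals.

The standard primal-dual pair for 'max c^T x s.t. A x <= b, x >= 0' is:
  Dual:  min b^T y  s.t.  A^T y >= c,  y >= 0.

So the dual LP is:
  minimize  12y1 + 9y2 + 15y3 + 32y4
  subject to:
    y1 + y3 + 4y4 >= 3
    y2 + 3y3 + y4 >= 6
    y1, y2, y3, y4 >= 0

Solving the primal: x* = (7.3636, 2.5455).
  primal value c^T x* = 37.3636.
Solving the dual: y* = (0, 0, 1.9091, 0.2727).
  dual value b^T y* = 37.3636.
Strong duality: c^T x* = b^T y*. Confirmed.

37.3636


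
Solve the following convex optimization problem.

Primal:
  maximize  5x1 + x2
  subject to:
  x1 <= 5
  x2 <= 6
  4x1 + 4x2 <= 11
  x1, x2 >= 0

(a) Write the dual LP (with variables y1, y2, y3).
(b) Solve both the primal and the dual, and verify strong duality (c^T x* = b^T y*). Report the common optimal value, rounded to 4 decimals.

The standard primal-dual pair for 'max c^T x s.t. A x <= b, x >= 0' is:
  Dual:  min b^T y  s.t.  A^T y >= c,  y >= 0.

So the dual LP is:
  minimize  5y1 + 6y2 + 11y3
  subject to:
    y1 + 4y3 >= 5
    y2 + 4y3 >= 1
    y1, y2, y3 >= 0

Solving the primal: x* = (2.75, 0).
  primal value c^T x* = 13.75.
Solving the dual: y* = (0, 0, 1.25).
  dual value b^T y* = 13.75.
Strong duality: c^T x* = b^T y*. Confirmed.

13.75


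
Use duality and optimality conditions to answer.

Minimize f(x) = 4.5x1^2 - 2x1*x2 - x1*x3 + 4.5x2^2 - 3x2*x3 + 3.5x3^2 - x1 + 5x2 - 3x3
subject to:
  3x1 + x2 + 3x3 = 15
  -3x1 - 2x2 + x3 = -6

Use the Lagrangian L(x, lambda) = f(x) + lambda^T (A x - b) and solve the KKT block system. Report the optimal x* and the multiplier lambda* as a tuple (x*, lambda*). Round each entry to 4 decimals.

Form the Lagrangian:
  L(x, lambda) = (1/2) x^T Q x + c^T x + lambda^T (A x - b)
Stationarity (grad_x L = 0): Q x + c + A^T lambda = 0.
Primal feasibility: A x = b.

This gives the KKT block system:
  [ Q   A^T ] [ x     ]   [-c ]
  [ A    0  ] [ lambda ] = [ b ]

Solving the linear system:
  x*      = (2.0097, 1.2691, 2.5673)
  lambda* = (-3.287, 0.7069)
  f(x*)   = 25.09

x* = (2.0097, 1.2691, 2.5673), lambda* = (-3.287, 0.7069)


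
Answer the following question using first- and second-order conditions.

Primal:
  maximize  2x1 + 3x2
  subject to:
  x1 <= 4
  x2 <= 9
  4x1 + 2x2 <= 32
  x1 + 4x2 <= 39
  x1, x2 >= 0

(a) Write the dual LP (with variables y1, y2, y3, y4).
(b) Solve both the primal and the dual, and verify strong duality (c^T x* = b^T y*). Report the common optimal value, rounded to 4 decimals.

The standard primal-dual pair for 'max c^T x s.t. A x <= b, x >= 0' is:
  Dual:  min b^T y  s.t.  A^T y >= c,  y >= 0.

So the dual LP is:
  minimize  4y1 + 9y2 + 32y3 + 39y4
  subject to:
    y1 + 4y3 + y4 >= 2
    y2 + 2y3 + 4y4 >= 3
    y1, y2, y3, y4 >= 0

Solving the primal: x* = (3.5714, 8.8571).
  primal value c^T x* = 33.7143.
Solving the dual: y* = (0, 0, 0.3571, 0.5714).
  dual value b^T y* = 33.7143.
Strong duality: c^T x* = b^T y*. Confirmed.

33.7143


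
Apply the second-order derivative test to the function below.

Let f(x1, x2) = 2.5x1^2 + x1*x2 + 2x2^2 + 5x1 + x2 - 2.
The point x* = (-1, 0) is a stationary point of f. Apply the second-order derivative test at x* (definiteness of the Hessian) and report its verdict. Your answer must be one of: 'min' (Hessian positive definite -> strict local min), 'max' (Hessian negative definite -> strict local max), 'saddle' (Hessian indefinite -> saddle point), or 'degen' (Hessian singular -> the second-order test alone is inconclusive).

Compute the Hessian H = grad^2 f:
  H = [[5, 1], [1, 4]]
Verify stationarity: grad f(x*) = H x* + g = (0, 0).
Eigenvalues of H: 3.382, 5.618.
Both eigenvalues > 0, so H is positive definite -> x* is a strict local min.

min


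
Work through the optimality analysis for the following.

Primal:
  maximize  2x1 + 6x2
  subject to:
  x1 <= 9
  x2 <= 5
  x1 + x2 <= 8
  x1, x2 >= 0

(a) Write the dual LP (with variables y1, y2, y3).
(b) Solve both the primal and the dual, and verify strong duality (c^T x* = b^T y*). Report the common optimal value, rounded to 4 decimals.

The standard primal-dual pair for 'max c^T x s.t. A x <= b, x >= 0' is:
  Dual:  min b^T y  s.t.  A^T y >= c,  y >= 0.

So the dual LP is:
  minimize  9y1 + 5y2 + 8y3
  subject to:
    y1 + y3 >= 2
    y2 + y3 >= 6
    y1, y2, y3 >= 0

Solving the primal: x* = (3, 5).
  primal value c^T x* = 36.
Solving the dual: y* = (0, 4, 2).
  dual value b^T y* = 36.
Strong duality: c^T x* = b^T y*. Confirmed.

36


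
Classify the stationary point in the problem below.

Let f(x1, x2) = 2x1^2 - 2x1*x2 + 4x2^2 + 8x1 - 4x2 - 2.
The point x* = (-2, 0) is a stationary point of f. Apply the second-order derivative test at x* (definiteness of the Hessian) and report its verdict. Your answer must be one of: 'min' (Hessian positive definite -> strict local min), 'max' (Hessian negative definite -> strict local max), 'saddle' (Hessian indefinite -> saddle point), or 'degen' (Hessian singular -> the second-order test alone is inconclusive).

Compute the Hessian H = grad^2 f:
  H = [[4, -2], [-2, 8]]
Verify stationarity: grad f(x*) = H x* + g = (0, 0).
Eigenvalues of H: 3.1716, 8.8284.
Both eigenvalues > 0, so H is positive definite -> x* is a strict local min.

min


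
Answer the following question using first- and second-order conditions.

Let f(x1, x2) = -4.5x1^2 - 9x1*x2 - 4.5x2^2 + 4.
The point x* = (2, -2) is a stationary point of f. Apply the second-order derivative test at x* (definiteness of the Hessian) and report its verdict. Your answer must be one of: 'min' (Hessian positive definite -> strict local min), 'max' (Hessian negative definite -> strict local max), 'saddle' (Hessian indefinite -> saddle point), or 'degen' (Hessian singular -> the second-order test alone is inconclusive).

Compute the Hessian H = grad^2 f:
  H = [[-9, -9], [-9, -9]]
Verify stationarity: grad f(x*) = H x* + g = (0, 0).
Eigenvalues of H: -18, 0.
H has a zero eigenvalue (singular; negative semidefinite but not definite), so H is neither positive definite, negative definite, nor indefinite. The second-order test alone is inconclusive -> degen.
(Indeed, f is constant along the null direction of H through x*, so x* is not a strict local extremum.)

degen


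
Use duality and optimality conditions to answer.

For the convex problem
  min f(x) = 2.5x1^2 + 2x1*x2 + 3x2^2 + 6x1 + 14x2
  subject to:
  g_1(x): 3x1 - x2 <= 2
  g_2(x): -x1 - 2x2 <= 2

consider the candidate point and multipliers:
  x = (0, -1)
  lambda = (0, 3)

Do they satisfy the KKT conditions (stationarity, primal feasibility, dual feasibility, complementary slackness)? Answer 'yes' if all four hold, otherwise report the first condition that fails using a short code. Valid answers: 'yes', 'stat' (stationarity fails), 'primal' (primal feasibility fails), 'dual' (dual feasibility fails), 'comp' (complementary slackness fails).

Gradient of f: grad f(x) = Q x + c = (4, 8)
Constraint values g_i(x) = a_i^T x - b_i:
  g_1((0, -1)) = -1
  g_2((0, -1)) = 0
Stationarity residual: grad f(x) + sum_i lambda_i a_i = (1, 2)
  -> stationarity FAILS
Primal feasibility (all g_i <= 0): OK
Dual feasibility (all lambda_i >= 0): OK
Complementary slackness (lambda_i * g_i(x) = 0 for all i): OK

Verdict: the first failing condition is stationarity -> stat.

stat


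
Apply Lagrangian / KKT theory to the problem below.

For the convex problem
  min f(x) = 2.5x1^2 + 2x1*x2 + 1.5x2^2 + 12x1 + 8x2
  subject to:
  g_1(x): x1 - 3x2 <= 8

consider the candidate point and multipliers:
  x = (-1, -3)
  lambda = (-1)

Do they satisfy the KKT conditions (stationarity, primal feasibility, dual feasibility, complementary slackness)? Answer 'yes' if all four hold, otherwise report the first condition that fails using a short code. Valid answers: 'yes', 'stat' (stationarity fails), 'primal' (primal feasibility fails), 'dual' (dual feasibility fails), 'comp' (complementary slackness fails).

Gradient of f: grad f(x) = Q x + c = (1, -3)
Constraint values g_i(x) = a_i^T x - b_i:
  g_1((-1, -3)) = 0
Stationarity residual: grad f(x) + sum_i lambda_i a_i = (0, 0)
  -> stationarity OK
Primal feasibility (all g_i <= 0): OK
Dual feasibility (all lambda_i >= 0): FAILS
Complementary slackness (lambda_i * g_i(x) = 0 for all i): OK

Verdict: the first failing condition is dual_feasibility -> dual.

dual


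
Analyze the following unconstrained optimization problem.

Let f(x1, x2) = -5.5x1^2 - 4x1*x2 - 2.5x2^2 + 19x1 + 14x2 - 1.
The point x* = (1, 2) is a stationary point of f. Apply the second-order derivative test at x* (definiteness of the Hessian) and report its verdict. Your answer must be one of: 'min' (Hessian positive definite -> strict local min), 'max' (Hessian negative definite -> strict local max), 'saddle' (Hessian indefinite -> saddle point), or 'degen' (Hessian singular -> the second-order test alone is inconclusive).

Compute the Hessian H = grad^2 f:
  H = [[-11, -4], [-4, -5]]
Verify stationarity: grad f(x*) = H x* + g = (0, 0).
Eigenvalues of H: -13, -3.
Both eigenvalues < 0, so H is negative definite -> x* is a strict local max.

max


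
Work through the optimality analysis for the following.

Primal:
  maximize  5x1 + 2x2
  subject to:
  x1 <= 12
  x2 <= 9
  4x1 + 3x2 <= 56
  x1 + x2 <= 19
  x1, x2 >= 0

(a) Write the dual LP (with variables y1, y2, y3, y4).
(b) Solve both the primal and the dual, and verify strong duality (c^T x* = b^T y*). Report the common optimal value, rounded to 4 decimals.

The standard primal-dual pair for 'max c^T x s.t. A x <= b, x >= 0' is:
  Dual:  min b^T y  s.t.  A^T y >= c,  y >= 0.

So the dual LP is:
  minimize  12y1 + 9y2 + 56y3 + 19y4
  subject to:
    y1 + 4y3 + y4 >= 5
    y2 + 3y3 + y4 >= 2
    y1, y2, y3, y4 >= 0

Solving the primal: x* = (12, 2.6667).
  primal value c^T x* = 65.3333.
Solving the dual: y* = (2.3333, 0, 0.6667, 0).
  dual value b^T y* = 65.3333.
Strong duality: c^T x* = b^T y*. Confirmed.

65.3333


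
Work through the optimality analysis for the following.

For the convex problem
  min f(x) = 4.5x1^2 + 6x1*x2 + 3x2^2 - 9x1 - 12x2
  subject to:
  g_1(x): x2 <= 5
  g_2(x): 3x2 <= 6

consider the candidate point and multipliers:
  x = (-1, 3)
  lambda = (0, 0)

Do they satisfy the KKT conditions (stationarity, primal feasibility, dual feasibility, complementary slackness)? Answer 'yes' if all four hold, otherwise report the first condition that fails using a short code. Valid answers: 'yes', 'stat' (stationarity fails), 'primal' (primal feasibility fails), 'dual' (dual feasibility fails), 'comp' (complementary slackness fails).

Gradient of f: grad f(x) = Q x + c = (0, 0)
Constraint values g_i(x) = a_i^T x - b_i:
  g_1((-1, 3)) = -2
  g_2((-1, 3)) = 3
Stationarity residual: grad f(x) + sum_i lambda_i a_i = (0, 0)
  -> stationarity OK
Primal feasibility (all g_i <= 0): FAILS
Dual feasibility (all lambda_i >= 0): OK
Complementary slackness (lambda_i * g_i(x) = 0 for all i): OK

Verdict: the first failing condition is primal_feasibility -> primal.

primal


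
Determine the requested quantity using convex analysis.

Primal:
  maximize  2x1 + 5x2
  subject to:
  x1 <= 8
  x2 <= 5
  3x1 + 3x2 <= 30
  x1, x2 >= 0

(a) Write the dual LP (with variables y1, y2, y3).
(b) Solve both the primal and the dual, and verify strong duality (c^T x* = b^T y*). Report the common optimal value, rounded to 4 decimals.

The standard primal-dual pair for 'max c^T x s.t. A x <= b, x >= 0' is:
  Dual:  min b^T y  s.t.  A^T y >= c,  y >= 0.

So the dual LP is:
  minimize  8y1 + 5y2 + 30y3
  subject to:
    y1 + 3y3 >= 2
    y2 + 3y3 >= 5
    y1, y2, y3 >= 0

Solving the primal: x* = (5, 5).
  primal value c^T x* = 35.
Solving the dual: y* = (0, 3, 0.6667).
  dual value b^T y* = 35.
Strong duality: c^T x* = b^T y*. Confirmed.

35


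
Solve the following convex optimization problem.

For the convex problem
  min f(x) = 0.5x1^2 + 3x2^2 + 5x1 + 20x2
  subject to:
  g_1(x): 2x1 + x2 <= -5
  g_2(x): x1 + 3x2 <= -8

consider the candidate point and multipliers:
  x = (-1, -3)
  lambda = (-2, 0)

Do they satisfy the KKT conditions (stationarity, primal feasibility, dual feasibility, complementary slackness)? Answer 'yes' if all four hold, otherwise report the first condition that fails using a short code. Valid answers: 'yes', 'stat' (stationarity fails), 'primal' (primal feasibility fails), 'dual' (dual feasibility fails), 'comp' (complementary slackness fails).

Gradient of f: grad f(x) = Q x + c = (4, 2)
Constraint values g_i(x) = a_i^T x - b_i:
  g_1((-1, -3)) = 0
  g_2((-1, -3)) = -2
Stationarity residual: grad f(x) + sum_i lambda_i a_i = (0, 0)
  -> stationarity OK
Primal feasibility (all g_i <= 0): OK
Dual feasibility (all lambda_i >= 0): FAILS
Complementary slackness (lambda_i * g_i(x) = 0 for all i): OK

Verdict: the first failing condition is dual_feasibility -> dual.

dual


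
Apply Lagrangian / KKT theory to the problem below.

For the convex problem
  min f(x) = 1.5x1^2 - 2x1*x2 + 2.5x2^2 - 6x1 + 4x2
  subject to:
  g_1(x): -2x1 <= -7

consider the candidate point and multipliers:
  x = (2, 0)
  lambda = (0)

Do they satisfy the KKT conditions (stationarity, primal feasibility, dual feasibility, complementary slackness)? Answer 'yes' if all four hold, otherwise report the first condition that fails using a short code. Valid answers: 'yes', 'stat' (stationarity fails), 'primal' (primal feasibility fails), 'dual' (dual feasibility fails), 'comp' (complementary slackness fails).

Gradient of f: grad f(x) = Q x + c = (0, 0)
Constraint values g_i(x) = a_i^T x - b_i:
  g_1((2, 0)) = 3
Stationarity residual: grad f(x) + sum_i lambda_i a_i = (0, 0)
  -> stationarity OK
Primal feasibility (all g_i <= 0): FAILS
Dual feasibility (all lambda_i >= 0): OK
Complementary slackness (lambda_i * g_i(x) = 0 for all i): OK

Verdict: the first failing condition is primal_feasibility -> primal.

primal


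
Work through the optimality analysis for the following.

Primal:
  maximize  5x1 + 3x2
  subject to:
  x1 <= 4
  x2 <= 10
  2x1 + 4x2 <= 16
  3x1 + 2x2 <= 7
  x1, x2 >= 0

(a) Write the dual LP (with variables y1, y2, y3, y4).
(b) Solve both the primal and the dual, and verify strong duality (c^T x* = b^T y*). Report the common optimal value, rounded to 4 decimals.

The standard primal-dual pair for 'max c^T x s.t. A x <= b, x >= 0' is:
  Dual:  min b^T y  s.t.  A^T y >= c,  y >= 0.

So the dual LP is:
  minimize  4y1 + 10y2 + 16y3 + 7y4
  subject to:
    y1 + 2y3 + 3y4 >= 5
    y2 + 4y3 + 2y4 >= 3
    y1, y2, y3, y4 >= 0

Solving the primal: x* = (2.3333, 0).
  primal value c^T x* = 11.6667.
Solving the dual: y* = (0, 0, 0, 1.6667).
  dual value b^T y* = 11.6667.
Strong duality: c^T x* = b^T y*. Confirmed.

11.6667


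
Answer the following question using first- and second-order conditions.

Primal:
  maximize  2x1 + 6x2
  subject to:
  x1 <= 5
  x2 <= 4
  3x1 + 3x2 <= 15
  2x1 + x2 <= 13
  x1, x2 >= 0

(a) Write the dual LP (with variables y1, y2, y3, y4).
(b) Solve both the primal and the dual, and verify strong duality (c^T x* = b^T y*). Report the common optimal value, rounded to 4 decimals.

The standard primal-dual pair for 'max c^T x s.t. A x <= b, x >= 0' is:
  Dual:  min b^T y  s.t.  A^T y >= c,  y >= 0.

So the dual LP is:
  minimize  5y1 + 4y2 + 15y3 + 13y4
  subject to:
    y1 + 3y3 + 2y4 >= 2
    y2 + 3y3 + y4 >= 6
    y1, y2, y3, y4 >= 0

Solving the primal: x* = (1, 4).
  primal value c^T x* = 26.
Solving the dual: y* = (0, 4, 0.6667, 0).
  dual value b^T y* = 26.
Strong duality: c^T x* = b^T y*. Confirmed.

26


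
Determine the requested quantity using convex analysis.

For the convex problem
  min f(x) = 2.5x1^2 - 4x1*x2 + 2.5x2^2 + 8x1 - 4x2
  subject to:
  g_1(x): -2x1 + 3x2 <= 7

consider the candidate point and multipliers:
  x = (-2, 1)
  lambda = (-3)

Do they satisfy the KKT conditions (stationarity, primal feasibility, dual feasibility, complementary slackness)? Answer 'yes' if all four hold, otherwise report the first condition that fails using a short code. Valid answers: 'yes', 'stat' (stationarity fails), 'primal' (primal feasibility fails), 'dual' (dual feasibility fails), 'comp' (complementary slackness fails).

Gradient of f: grad f(x) = Q x + c = (-6, 9)
Constraint values g_i(x) = a_i^T x - b_i:
  g_1((-2, 1)) = 0
Stationarity residual: grad f(x) + sum_i lambda_i a_i = (0, 0)
  -> stationarity OK
Primal feasibility (all g_i <= 0): OK
Dual feasibility (all lambda_i >= 0): FAILS
Complementary slackness (lambda_i * g_i(x) = 0 for all i): OK

Verdict: the first failing condition is dual_feasibility -> dual.

dual


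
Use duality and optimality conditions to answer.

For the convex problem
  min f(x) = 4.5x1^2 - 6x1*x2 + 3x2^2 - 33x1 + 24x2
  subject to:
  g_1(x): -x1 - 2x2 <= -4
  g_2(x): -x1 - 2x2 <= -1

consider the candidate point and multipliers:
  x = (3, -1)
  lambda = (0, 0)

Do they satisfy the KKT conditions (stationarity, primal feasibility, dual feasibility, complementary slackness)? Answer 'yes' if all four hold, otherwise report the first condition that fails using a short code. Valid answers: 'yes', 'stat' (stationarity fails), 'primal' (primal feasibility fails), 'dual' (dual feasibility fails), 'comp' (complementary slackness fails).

Gradient of f: grad f(x) = Q x + c = (0, 0)
Constraint values g_i(x) = a_i^T x - b_i:
  g_1((3, -1)) = 3
  g_2((3, -1)) = 0
Stationarity residual: grad f(x) + sum_i lambda_i a_i = (0, 0)
  -> stationarity OK
Primal feasibility (all g_i <= 0): FAILS
Dual feasibility (all lambda_i >= 0): OK
Complementary slackness (lambda_i * g_i(x) = 0 for all i): OK

Verdict: the first failing condition is primal_feasibility -> primal.

primal


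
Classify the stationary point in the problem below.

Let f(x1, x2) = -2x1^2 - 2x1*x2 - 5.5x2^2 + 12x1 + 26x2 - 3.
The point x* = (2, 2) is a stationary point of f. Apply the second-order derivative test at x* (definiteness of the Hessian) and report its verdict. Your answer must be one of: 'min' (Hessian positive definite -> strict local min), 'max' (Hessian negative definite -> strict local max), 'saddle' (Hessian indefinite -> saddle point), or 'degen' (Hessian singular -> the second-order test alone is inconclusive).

Compute the Hessian H = grad^2 f:
  H = [[-4, -2], [-2, -11]]
Verify stationarity: grad f(x*) = H x* + g = (0, 0).
Eigenvalues of H: -11.5311, -3.4689.
Both eigenvalues < 0, so H is negative definite -> x* is a strict local max.

max


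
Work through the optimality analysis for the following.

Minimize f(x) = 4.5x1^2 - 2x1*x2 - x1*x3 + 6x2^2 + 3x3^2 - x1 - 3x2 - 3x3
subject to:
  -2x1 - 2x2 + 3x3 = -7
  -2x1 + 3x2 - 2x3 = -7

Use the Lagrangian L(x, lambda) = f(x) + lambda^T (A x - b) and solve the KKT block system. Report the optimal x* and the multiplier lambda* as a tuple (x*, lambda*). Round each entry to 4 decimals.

Form the Lagrangian:
  L(x, lambda) = (1/2) x^T Q x + c^T x + lambda^T (A x - b)
Stationarity (grad_x L = 0): Q x + c + A^T lambda = 0.
Primal feasibility: A x = b.

This gives the KKT block system:
  [ Q   A^T ] [ x     ]   [-c ]
  [ A    0  ] [ lambda ] = [ b ]

Solving the linear system:
  x*      = (3.5362, 0.0725, 0.0725)
  lambda* = (7.342, 7.9623)
  f(x*)   = 51.5797

x* = (3.5362, 0.0725, 0.0725), lambda* = (7.342, 7.9623)


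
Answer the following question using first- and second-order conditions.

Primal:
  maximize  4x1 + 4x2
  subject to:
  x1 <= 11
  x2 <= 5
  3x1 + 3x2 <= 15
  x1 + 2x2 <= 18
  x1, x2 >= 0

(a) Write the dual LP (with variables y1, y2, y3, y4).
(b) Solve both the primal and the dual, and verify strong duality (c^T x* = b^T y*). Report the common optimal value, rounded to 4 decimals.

The standard primal-dual pair for 'max c^T x s.t. A x <= b, x >= 0' is:
  Dual:  min b^T y  s.t.  A^T y >= c,  y >= 0.

So the dual LP is:
  minimize  11y1 + 5y2 + 15y3 + 18y4
  subject to:
    y1 + 3y3 + y4 >= 4
    y2 + 3y3 + 2y4 >= 4
    y1, y2, y3, y4 >= 0

Solving the primal: x* = (5, 0).
  primal value c^T x* = 20.
Solving the dual: y* = (0, 0, 1.3333, 0).
  dual value b^T y* = 20.
Strong duality: c^T x* = b^T y*. Confirmed.

20
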